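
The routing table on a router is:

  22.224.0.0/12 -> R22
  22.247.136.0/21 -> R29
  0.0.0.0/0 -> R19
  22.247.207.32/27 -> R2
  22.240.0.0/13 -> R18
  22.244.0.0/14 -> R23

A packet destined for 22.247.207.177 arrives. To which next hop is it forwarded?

Routes whose prefix contains 22.247.207.177:
  0.0.0.0/0 (default, matches everything) -> R19
  22.240.0.0/13 (22.240.0.0 - 22.247.255.255) -> R18
  22.244.0.0/14 (22.244.0.0 - 22.247.255.255) -> R23
More-specific entries that do NOT match:
  22.247.207.32/27 (22.247.207.32 - 22.247.207.63) does not contain 22.247.207.177
  22.247.136.0/21 (22.247.136.0 - 22.247.143.255) does not contain 22.247.207.177
Longest matching prefix is /14 -> next hop R23.

R23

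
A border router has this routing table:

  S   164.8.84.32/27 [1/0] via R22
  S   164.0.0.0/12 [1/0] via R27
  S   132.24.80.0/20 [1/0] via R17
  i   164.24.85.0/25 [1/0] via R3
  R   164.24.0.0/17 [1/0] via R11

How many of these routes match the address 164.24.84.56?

1

Prefixes containing 164.24.84.56:
  164.24.0.0/17 (164.24.0.0 - 164.24.127.255)
Total matching entries: 1.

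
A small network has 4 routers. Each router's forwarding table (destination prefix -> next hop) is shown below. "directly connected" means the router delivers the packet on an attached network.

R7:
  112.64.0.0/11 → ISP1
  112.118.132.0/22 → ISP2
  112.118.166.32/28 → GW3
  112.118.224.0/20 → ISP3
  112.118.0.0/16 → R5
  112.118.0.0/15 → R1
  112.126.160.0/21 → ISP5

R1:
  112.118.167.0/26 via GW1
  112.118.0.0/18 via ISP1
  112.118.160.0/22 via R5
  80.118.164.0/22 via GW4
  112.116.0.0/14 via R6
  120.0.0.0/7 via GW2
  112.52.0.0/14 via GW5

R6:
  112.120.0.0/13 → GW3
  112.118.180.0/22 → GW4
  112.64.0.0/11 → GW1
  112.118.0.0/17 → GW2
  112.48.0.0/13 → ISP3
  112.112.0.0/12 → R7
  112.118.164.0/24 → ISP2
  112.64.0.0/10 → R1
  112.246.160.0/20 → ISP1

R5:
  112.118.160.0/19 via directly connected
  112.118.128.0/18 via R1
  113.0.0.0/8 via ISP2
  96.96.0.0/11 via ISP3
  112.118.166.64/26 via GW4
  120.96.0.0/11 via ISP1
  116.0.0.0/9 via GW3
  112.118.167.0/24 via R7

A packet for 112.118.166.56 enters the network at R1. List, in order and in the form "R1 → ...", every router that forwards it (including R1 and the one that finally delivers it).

R1 → R6 → R7 → R5

At R1: longest match for 112.118.166.56 is 112.116.0.0/14 -> R6
At R6: longest match for 112.118.166.56 is 112.112.0.0/12 -> R7
At R7: longest match for 112.118.166.56 is 112.118.0.0/16 -> R5
At R5: longest match for 112.118.166.56 is 112.118.160.0/19 -> directly connected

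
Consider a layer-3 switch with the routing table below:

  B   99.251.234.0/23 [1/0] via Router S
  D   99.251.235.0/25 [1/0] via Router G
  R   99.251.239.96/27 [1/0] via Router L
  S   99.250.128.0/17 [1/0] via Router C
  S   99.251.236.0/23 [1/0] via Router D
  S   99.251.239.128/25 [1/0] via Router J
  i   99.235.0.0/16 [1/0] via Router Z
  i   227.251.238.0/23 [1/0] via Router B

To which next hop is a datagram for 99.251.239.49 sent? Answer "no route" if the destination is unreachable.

No entry's prefix contains 99.251.239.49; there is no default route.

no route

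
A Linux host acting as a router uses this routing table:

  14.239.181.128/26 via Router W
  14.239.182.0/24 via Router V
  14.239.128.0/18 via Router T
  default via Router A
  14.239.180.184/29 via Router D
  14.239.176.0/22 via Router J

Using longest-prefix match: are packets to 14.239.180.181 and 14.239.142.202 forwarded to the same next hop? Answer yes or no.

yes

14.239.180.181: longest match 14.239.128.0/18 -> Router T
14.239.142.202: longest match 14.239.128.0/18 -> Router T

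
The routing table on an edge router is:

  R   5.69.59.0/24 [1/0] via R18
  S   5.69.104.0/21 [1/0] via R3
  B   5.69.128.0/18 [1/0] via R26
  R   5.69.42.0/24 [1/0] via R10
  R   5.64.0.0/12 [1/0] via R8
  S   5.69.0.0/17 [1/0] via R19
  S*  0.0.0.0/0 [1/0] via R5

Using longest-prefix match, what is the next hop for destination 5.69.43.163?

Routes whose prefix contains 5.69.43.163:
  0.0.0.0/0 (default, matches everything) -> R5
  5.64.0.0/12 (5.64.0.0 - 5.79.255.255) -> R8
  5.69.0.0/17 (5.69.0.0 - 5.69.127.255) -> R19
More-specific entries that do NOT match:
  5.69.59.0/24 (5.69.59.0 - 5.69.59.255) does not contain 5.69.43.163
  5.69.42.0/24 (5.69.42.0 - 5.69.42.255) does not contain 5.69.43.163
  5.69.104.0/21 (5.69.104.0 - 5.69.111.255) does not contain 5.69.43.163
  5.69.128.0/18 (5.69.128.0 - 5.69.191.255) does not contain 5.69.43.163
Longest matching prefix is /17 -> next hop R19.

R19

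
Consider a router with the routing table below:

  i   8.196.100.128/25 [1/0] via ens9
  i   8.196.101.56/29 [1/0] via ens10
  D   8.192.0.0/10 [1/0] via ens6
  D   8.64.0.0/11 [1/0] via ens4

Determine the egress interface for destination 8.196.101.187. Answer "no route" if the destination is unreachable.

Routes whose prefix contains 8.196.101.187:
  8.192.0.0/10 (8.192.0.0 - 8.255.255.255) -> ens6
More-specific entries that do NOT match:
  8.196.101.56/29 (8.196.101.56 - 8.196.101.63) does not contain 8.196.101.187
  8.196.100.128/25 (8.196.100.128 - 8.196.100.255) does not contain 8.196.101.187
  8.64.0.0/11 (8.64.0.0 - 8.95.255.255) does not contain 8.196.101.187
Longest matching prefix is /10 -> interface ens6.

ens6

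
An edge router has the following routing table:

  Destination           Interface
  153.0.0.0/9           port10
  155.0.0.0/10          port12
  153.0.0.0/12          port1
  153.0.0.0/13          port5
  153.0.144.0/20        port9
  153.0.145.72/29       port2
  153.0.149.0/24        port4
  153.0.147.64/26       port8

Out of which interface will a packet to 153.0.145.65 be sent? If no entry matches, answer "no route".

port9

Routes whose prefix contains 153.0.145.65:
  153.0.0.0/9 (153.0.0.0 - 153.127.255.255) -> port10
  153.0.0.0/12 (153.0.0.0 - 153.15.255.255) -> port1
  153.0.0.0/13 (153.0.0.0 - 153.7.255.255) -> port5
  153.0.144.0/20 (153.0.144.0 - 153.0.159.255) -> port9
More-specific entries that do NOT match:
  153.0.145.72/29 (153.0.145.72 - 153.0.145.79) does not contain 153.0.145.65
  153.0.147.64/26 (153.0.147.64 - 153.0.147.127) does not contain 153.0.145.65
  153.0.149.0/24 (153.0.149.0 - 153.0.149.255) does not contain 153.0.145.65
Longest matching prefix is /20 -> interface port9.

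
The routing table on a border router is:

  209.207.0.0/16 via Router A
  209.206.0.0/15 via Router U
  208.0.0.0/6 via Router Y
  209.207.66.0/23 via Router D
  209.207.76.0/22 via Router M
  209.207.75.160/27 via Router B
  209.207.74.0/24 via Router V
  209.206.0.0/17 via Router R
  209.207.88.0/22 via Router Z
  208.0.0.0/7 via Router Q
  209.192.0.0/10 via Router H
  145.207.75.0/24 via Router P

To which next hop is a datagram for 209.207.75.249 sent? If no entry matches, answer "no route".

Router A

Routes whose prefix contains 209.207.75.249:
  208.0.0.0/6 (208.0.0.0 - 211.255.255.255) -> Router Y
  208.0.0.0/7 (208.0.0.0 - 209.255.255.255) -> Router Q
  209.192.0.0/10 (209.192.0.0 - 209.255.255.255) -> Router H
  209.206.0.0/15 (209.206.0.0 - 209.207.255.255) -> Router U
  209.207.0.0/16 (209.207.0.0 - 209.207.255.255) -> Router A
More-specific entries that do NOT match:
  209.207.75.160/27 (209.207.75.160 - 209.207.75.191) does not contain 209.207.75.249
  209.207.74.0/24 (209.207.74.0 - 209.207.74.255) does not contain 209.207.75.249
  145.207.75.0/24 (145.207.75.0 - 145.207.75.255) does not contain 209.207.75.249
  209.207.66.0/23 (209.207.66.0 - 209.207.67.255) does not contain 209.207.75.249
  209.207.76.0/22 (209.207.76.0 - 209.207.79.255) does not contain 209.207.75.249
  209.207.88.0/22 (209.207.88.0 - 209.207.91.255) does not contain 209.207.75.249
  209.206.0.0/17 (209.206.0.0 - 209.206.127.255) does not contain 209.207.75.249
Longest matching prefix is /16 -> next hop Router A.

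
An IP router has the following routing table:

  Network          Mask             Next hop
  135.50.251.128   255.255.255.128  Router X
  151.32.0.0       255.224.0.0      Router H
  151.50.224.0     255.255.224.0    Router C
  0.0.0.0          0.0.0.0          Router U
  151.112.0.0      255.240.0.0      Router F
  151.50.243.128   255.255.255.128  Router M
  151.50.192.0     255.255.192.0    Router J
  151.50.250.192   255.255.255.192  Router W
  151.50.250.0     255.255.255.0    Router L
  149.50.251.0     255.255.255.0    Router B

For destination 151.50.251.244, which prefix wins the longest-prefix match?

Entries matching 151.50.251.244:
  0.0.0.0/0 (default, matches everything)
  151.32.0.0/11 (151.32.0.0 - 151.63.255.255)
  151.50.192.0/18 (151.50.192.0 - 151.50.255.255)
  151.50.224.0/19 (151.50.224.0 - 151.50.255.255)
Most specific is 151.50.224.0/19.

151.50.224.0/19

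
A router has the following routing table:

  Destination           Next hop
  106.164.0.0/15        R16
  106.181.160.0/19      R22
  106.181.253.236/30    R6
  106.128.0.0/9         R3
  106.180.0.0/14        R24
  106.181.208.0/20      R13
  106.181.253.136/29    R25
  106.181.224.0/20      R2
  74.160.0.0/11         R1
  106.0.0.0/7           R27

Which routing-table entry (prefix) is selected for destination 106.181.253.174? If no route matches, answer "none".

Entries matching 106.181.253.174:
  106.0.0.0/7 (106.0.0.0 - 107.255.255.255)
  106.128.0.0/9 (106.128.0.0 - 106.255.255.255)
  106.180.0.0/14 (106.180.0.0 - 106.183.255.255)
Most specific is 106.180.0.0/14.

106.180.0.0/14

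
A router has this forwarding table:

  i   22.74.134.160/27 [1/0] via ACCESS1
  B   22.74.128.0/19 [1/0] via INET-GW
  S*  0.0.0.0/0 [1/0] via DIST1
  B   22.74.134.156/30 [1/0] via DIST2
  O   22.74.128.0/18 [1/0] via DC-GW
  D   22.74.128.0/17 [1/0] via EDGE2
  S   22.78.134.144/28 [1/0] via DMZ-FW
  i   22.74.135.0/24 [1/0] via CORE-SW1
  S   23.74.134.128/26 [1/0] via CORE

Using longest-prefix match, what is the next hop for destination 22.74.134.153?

Routes whose prefix contains 22.74.134.153:
  0.0.0.0/0 (default, matches everything) -> DIST1
  22.74.128.0/17 (22.74.128.0 - 22.74.255.255) -> EDGE2
  22.74.128.0/18 (22.74.128.0 - 22.74.191.255) -> DC-GW
  22.74.128.0/19 (22.74.128.0 - 22.74.159.255) -> INET-GW
More-specific entries that do NOT match:
  22.74.134.156/30 (22.74.134.156 - 22.74.134.159) does not contain 22.74.134.153
  22.78.134.144/28 (22.78.134.144 - 22.78.134.159) does not contain 22.74.134.153
  22.74.134.160/27 (22.74.134.160 - 22.74.134.191) does not contain 22.74.134.153
  23.74.134.128/26 (23.74.134.128 - 23.74.134.191) does not contain 22.74.134.153
  22.74.135.0/24 (22.74.135.0 - 22.74.135.255) does not contain 22.74.134.153
Longest matching prefix is /19 -> next hop INET-GW.

INET-GW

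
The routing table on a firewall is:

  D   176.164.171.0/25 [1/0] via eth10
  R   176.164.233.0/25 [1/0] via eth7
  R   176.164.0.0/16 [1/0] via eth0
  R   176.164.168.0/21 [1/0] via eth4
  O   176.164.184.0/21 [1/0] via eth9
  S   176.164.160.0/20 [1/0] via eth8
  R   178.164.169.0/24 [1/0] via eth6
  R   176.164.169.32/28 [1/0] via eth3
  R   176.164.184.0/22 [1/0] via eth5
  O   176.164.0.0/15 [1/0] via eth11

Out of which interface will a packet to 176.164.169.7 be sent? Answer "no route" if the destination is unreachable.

eth4

Routes whose prefix contains 176.164.169.7:
  176.164.0.0/15 (176.164.0.0 - 176.165.255.255) -> eth11
  176.164.0.0/16 (176.164.0.0 - 176.164.255.255) -> eth0
  176.164.160.0/20 (176.164.160.0 - 176.164.175.255) -> eth8
  176.164.168.0/21 (176.164.168.0 - 176.164.175.255) -> eth4
More-specific entries that do NOT match:
  176.164.169.32/28 (176.164.169.32 - 176.164.169.47) does not contain 176.164.169.7
  176.164.171.0/25 (176.164.171.0 - 176.164.171.127) does not contain 176.164.169.7
  176.164.233.0/25 (176.164.233.0 - 176.164.233.127) does not contain 176.164.169.7
  178.164.169.0/24 (178.164.169.0 - 178.164.169.255) does not contain 176.164.169.7
  176.164.184.0/22 (176.164.184.0 - 176.164.187.255) does not contain 176.164.169.7
Longest matching prefix is /21 -> interface eth4.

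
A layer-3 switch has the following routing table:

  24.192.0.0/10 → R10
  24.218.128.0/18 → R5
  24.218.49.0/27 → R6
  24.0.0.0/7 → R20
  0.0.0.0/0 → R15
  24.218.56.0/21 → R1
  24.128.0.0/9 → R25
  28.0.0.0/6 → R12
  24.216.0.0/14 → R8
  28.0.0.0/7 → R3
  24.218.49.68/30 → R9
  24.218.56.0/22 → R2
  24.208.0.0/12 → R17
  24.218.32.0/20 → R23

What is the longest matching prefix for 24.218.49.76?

Entries matching 24.218.49.76:
  0.0.0.0/0 (default, matches everything)
  24.0.0.0/7 (24.0.0.0 - 25.255.255.255)
  24.128.0.0/9 (24.128.0.0 - 24.255.255.255)
  24.192.0.0/10 (24.192.0.0 - 24.255.255.255)
  24.208.0.0/12 (24.208.0.0 - 24.223.255.255)
  24.216.0.0/14 (24.216.0.0 - 24.219.255.255)
Most specific is 24.216.0.0/14.

24.216.0.0/14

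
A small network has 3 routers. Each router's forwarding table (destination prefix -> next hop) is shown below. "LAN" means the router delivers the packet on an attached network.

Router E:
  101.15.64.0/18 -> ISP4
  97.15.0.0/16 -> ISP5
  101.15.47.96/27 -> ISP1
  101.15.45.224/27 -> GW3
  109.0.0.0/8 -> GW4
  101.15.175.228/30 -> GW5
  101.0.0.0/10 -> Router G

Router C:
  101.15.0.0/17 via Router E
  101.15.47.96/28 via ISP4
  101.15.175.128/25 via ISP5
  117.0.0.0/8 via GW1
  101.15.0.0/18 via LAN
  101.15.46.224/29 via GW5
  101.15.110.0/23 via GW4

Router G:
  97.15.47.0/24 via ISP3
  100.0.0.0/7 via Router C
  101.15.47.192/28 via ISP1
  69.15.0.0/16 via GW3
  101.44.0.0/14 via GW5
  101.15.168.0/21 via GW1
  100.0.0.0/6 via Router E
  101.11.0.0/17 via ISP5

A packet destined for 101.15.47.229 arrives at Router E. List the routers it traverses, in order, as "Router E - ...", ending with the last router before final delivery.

Router E - Router G - Router C

At Router E: longest match for 101.15.47.229 is 101.0.0.0/10 -> Router G
At Router G: longest match for 101.15.47.229 is 100.0.0.0/7 -> Router C
At Router C: longest match for 101.15.47.229 is 101.15.0.0/18 -> LAN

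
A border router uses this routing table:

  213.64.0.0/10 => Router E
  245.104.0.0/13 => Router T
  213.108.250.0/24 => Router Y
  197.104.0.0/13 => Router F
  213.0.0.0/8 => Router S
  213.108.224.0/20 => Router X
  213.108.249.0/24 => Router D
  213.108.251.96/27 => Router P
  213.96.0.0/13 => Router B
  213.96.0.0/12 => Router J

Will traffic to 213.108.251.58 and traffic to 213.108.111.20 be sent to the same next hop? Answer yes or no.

213.108.251.58: longest match 213.96.0.0/12 -> Router J
213.108.111.20: longest match 213.96.0.0/12 -> Router J

yes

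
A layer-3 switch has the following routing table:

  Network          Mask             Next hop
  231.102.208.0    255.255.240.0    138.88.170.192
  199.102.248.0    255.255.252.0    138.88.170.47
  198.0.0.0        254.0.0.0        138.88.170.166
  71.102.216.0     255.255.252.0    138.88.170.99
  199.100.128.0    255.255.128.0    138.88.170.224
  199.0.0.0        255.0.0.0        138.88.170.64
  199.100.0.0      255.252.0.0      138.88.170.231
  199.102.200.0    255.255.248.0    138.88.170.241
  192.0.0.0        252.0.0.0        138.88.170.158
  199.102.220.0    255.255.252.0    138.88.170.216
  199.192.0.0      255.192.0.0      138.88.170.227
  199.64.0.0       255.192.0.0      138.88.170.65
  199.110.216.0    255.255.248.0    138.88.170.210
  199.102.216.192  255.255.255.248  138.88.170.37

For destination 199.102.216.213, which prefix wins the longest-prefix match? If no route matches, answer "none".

199.100.0.0/14

Entries matching 199.102.216.213:
  198.0.0.0/7 (198.0.0.0 - 199.255.255.255)
  199.0.0.0/8 (199.0.0.0 - 199.255.255.255)
  199.64.0.0/10 (199.64.0.0 - 199.127.255.255)
  199.100.0.0/14 (199.100.0.0 - 199.103.255.255)
Most specific is 199.100.0.0/14.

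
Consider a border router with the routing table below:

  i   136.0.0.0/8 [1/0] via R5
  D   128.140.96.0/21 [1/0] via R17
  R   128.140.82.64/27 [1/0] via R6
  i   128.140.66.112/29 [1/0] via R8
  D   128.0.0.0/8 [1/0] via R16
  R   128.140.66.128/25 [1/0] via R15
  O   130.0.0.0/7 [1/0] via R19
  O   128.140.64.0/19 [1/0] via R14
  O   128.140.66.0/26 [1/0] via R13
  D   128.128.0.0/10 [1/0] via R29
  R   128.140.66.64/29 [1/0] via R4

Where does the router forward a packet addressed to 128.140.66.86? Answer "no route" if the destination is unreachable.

R14

Routes whose prefix contains 128.140.66.86:
  128.0.0.0/8 (128.0.0.0 - 128.255.255.255) -> R16
  128.128.0.0/10 (128.128.0.0 - 128.191.255.255) -> R29
  128.140.64.0/19 (128.140.64.0 - 128.140.95.255) -> R14
More-specific entries that do NOT match:
  128.140.66.112/29 (128.140.66.112 - 128.140.66.119) does not contain 128.140.66.86
  128.140.66.64/29 (128.140.66.64 - 128.140.66.71) does not contain 128.140.66.86
  128.140.82.64/27 (128.140.82.64 - 128.140.82.95) does not contain 128.140.66.86
  128.140.66.0/26 (128.140.66.0 - 128.140.66.63) does not contain 128.140.66.86
  128.140.66.128/25 (128.140.66.128 - 128.140.66.255) does not contain 128.140.66.86
  128.140.96.0/21 (128.140.96.0 - 128.140.103.255) does not contain 128.140.66.86
Longest matching prefix is /19 -> next hop R14.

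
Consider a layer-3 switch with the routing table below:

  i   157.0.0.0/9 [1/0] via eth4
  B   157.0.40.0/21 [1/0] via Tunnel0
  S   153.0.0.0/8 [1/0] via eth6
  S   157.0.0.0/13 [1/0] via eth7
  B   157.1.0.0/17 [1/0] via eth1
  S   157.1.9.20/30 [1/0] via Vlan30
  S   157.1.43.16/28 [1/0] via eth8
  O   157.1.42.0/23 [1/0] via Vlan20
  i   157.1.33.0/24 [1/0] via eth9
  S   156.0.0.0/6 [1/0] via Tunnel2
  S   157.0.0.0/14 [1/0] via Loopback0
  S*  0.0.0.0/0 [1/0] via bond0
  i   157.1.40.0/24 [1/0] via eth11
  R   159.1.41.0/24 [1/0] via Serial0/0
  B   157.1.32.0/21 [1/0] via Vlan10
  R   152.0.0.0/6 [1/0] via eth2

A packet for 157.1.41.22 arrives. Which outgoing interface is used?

eth1

Routes whose prefix contains 157.1.41.22:
  0.0.0.0/0 (default, matches everything) -> bond0
  156.0.0.0/6 (156.0.0.0 - 159.255.255.255) -> Tunnel2
  157.0.0.0/9 (157.0.0.0 - 157.127.255.255) -> eth4
  157.0.0.0/13 (157.0.0.0 - 157.7.255.255) -> eth7
  157.0.0.0/14 (157.0.0.0 - 157.3.255.255) -> Loopback0
  157.1.0.0/17 (157.1.0.0 - 157.1.127.255) -> eth1
More-specific entries that do NOT match:
  157.1.9.20/30 (157.1.9.20 - 157.1.9.23) does not contain 157.1.41.22
  157.1.43.16/28 (157.1.43.16 - 157.1.43.31) does not contain 157.1.41.22
  157.1.33.0/24 (157.1.33.0 - 157.1.33.255) does not contain 157.1.41.22
  157.1.40.0/24 (157.1.40.0 - 157.1.40.255) does not contain 157.1.41.22
  159.1.41.0/24 (159.1.41.0 - 159.1.41.255) does not contain 157.1.41.22
  157.1.42.0/23 (157.1.42.0 - 157.1.43.255) does not contain 157.1.41.22
  157.0.40.0/21 (157.0.40.0 - 157.0.47.255) does not contain 157.1.41.22
  157.1.32.0/21 (157.1.32.0 - 157.1.39.255) does not contain 157.1.41.22
Longest matching prefix is /17 -> interface eth1.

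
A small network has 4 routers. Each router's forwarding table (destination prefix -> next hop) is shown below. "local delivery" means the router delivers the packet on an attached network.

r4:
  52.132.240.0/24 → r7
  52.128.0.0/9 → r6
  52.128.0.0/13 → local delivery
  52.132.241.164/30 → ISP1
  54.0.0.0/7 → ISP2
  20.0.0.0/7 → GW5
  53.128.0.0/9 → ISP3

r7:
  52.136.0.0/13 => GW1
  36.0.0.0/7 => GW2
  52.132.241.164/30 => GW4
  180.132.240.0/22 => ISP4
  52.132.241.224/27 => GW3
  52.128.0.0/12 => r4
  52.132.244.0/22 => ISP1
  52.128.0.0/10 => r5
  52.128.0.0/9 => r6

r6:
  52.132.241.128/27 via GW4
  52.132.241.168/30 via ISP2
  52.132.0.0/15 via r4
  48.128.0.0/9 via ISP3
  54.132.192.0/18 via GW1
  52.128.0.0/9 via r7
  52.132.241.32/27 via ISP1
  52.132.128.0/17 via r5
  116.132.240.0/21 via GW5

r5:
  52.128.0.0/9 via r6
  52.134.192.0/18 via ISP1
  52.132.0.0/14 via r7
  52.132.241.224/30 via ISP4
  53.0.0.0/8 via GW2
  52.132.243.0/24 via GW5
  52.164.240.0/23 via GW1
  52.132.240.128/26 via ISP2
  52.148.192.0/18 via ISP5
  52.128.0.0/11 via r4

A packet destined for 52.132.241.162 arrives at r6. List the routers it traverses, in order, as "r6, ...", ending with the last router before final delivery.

At r6: longest match for 52.132.241.162 is 52.132.128.0/17 -> r5
At r5: longest match for 52.132.241.162 is 52.132.0.0/14 -> r7
At r7: longest match for 52.132.241.162 is 52.128.0.0/12 -> r4
At r4: longest match for 52.132.241.162 is 52.128.0.0/13 -> local delivery

r6, r5, r7, r4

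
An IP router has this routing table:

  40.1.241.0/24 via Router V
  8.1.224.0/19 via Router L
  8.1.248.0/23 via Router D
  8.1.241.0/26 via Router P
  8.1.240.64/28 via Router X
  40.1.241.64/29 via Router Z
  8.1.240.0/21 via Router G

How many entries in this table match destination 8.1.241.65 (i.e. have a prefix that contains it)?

2

Prefixes containing 8.1.241.65:
  8.1.224.0/19 (8.1.224.0 - 8.1.255.255)
  8.1.240.0/21 (8.1.240.0 - 8.1.247.255)
Total matching entries: 2.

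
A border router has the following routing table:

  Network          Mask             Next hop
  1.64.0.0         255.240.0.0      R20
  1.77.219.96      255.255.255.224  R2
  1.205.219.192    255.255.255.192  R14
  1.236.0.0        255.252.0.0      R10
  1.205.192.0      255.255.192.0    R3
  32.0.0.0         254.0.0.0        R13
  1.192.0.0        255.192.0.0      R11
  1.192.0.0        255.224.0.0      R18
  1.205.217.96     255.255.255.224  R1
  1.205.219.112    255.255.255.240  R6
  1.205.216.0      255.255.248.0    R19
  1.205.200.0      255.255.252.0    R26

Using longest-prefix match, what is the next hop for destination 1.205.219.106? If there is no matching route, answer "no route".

R19

Routes whose prefix contains 1.205.219.106:
  1.192.0.0/10 (1.192.0.0 - 1.255.255.255) -> R11
  1.192.0.0/11 (1.192.0.0 - 1.223.255.255) -> R18
  1.205.192.0/18 (1.205.192.0 - 1.205.255.255) -> R3
  1.205.216.0/21 (1.205.216.0 - 1.205.223.255) -> R19
More-specific entries that do NOT match:
  1.205.219.112/28 (1.205.219.112 - 1.205.219.127) does not contain 1.205.219.106
  1.77.219.96/27 (1.77.219.96 - 1.77.219.127) does not contain 1.205.219.106
  1.205.217.96/27 (1.205.217.96 - 1.205.217.127) does not contain 1.205.219.106
  1.205.219.192/26 (1.205.219.192 - 1.205.219.255) does not contain 1.205.219.106
  1.205.200.0/22 (1.205.200.0 - 1.205.203.255) does not contain 1.205.219.106
Longest matching prefix is /21 -> next hop R19.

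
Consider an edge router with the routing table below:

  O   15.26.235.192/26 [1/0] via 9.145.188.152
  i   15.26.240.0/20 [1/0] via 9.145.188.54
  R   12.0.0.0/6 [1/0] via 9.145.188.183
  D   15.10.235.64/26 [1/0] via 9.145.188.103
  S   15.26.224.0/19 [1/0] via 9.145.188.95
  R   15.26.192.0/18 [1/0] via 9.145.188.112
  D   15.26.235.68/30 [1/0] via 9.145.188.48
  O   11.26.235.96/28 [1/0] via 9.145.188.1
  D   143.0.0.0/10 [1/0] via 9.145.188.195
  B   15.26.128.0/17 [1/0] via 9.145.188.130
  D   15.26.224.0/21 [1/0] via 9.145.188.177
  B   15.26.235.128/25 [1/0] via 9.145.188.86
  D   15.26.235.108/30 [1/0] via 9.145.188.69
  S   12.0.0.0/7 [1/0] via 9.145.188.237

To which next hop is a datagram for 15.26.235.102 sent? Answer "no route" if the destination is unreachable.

Routes whose prefix contains 15.26.235.102:
  12.0.0.0/6 (12.0.0.0 - 15.255.255.255) -> 9.145.188.183
  15.26.128.0/17 (15.26.128.0 - 15.26.255.255) -> 9.145.188.130
  15.26.192.0/18 (15.26.192.0 - 15.26.255.255) -> 9.145.188.112
  15.26.224.0/19 (15.26.224.0 - 15.26.255.255) -> 9.145.188.95
More-specific entries that do NOT match:
  15.26.235.68/30 (15.26.235.68 - 15.26.235.71) does not contain 15.26.235.102
  15.26.235.108/30 (15.26.235.108 - 15.26.235.111) does not contain 15.26.235.102
  11.26.235.96/28 (11.26.235.96 - 11.26.235.111) does not contain 15.26.235.102
  15.26.235.192/26 (15.26.235.192 - 15.26.235.255) does not contain 15.26.235.102
  15.10.235.64/26 (15.10.235.64 - 15.10.235.127) does not contain 15.26.235.102
  15.26.235.128/25 (15.26.235.128 - 15.26.235.255) does not contain 15.26.235.102
  15.26.224.0/21 (15.26.224.0 - 15.26.231.255) does not contain 15.26.235.102
  15.26.240.0/20 (15.26.240.0 - 15.26.255.255) does not contain 15.26.235.102
Longest matching prefix is /19 -> next hop 9.145.188.95.

9.145.188.95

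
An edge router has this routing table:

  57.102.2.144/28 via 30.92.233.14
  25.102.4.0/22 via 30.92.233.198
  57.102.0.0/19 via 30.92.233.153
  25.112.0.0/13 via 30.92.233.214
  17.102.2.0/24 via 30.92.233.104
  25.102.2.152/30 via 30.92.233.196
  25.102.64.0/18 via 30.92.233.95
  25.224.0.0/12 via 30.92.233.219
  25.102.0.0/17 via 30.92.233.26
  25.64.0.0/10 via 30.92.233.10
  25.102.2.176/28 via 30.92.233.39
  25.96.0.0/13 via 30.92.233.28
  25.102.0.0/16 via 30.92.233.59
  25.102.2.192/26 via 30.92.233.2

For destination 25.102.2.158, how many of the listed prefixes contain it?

4

Prefixes containing 25.102.2.158:
  25.64.0.0/10 (25.64.0.0 - 25.127.255.255)
  25.96.0.0/13 (25.96.0.0 - 25.103.255.255)
  25.102.0.0/16 (25.102.0.0 - 25.102.255.255)
  25.102.0.0/17 (25.102.0.0 - 25.102.127.255)
Total matching entries: 4.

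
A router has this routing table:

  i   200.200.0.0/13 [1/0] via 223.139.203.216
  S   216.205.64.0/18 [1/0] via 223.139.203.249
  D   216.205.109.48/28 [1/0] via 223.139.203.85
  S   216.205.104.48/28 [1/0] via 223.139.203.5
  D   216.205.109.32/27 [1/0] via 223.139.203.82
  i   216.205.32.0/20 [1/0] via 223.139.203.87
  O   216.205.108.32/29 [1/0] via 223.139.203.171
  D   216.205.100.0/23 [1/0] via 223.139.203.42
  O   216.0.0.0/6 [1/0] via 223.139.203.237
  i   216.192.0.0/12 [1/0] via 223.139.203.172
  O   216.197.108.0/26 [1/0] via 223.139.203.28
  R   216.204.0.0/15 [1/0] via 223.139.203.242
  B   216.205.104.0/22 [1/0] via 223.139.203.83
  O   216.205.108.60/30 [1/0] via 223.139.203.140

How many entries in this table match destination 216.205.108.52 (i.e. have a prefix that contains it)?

Prefixes containing 216.205.108.52:
  216.0.0.0/6 (216.0.0.0 - 219.255.255.255)
  216.192.0.0/12 (216.192.0.0 - 216.207.255.255)
  216.204.0.0/15 (216.204.0.0 - 216.205.255.255)
  216.205.64.0/18 (216.205.64.0 - 216.205.127.255)
Total matching entries: 4.

4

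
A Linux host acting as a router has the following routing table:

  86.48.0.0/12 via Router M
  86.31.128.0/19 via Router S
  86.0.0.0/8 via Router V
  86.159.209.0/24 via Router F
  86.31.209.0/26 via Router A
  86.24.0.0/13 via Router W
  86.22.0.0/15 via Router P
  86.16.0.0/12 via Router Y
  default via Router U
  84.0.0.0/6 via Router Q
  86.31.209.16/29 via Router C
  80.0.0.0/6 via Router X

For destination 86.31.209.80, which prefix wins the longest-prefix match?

86.24.0.0/13

Entries matching 86.31.209.80:
  0.0.0.0/0 (default, matches everything)
  84.0.0.0/6 (84.0.0.0 - 87.255.255.255)
  86.0.0.0/8 (86.0.0.0 - 86.255.255.255)
  86.16.0.0/12 (86.16.0.0 - 86.31.255.255)
  86.24.0.0/13 (86.24.0.0 - 86.31.255.255)
Most specific is 86.24.0.0/13.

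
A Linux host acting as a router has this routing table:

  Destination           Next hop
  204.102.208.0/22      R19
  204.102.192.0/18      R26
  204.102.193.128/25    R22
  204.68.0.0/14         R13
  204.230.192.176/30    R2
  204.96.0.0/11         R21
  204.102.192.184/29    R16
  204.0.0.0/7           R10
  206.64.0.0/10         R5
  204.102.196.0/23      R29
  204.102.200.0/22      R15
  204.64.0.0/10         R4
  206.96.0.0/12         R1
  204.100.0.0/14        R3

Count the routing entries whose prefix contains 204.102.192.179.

5

Prefixes containing 204.102.192.179:
  204.0.0.0/7 (204.0.0.0 - 205.255.255.255)
  204.64.0.0/10 (204.64.0.0 - 204.127.255.255)
  204.96.0.0/11 (204.96.0.0 - 204.127.255.255)
  204.100.0.0/14 (204.100.0.0 - 204.103.255.255)
  204.102.192.0/18 (204.102.192.0 - 204.102.255.255)
Total matching entries: 5.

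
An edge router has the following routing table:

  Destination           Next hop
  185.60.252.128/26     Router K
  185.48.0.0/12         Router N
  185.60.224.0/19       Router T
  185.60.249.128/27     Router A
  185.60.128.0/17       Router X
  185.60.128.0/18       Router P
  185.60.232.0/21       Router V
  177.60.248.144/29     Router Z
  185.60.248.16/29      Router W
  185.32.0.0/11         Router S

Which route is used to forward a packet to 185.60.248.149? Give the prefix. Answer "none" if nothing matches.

185.60.224.0/19

Entries matching 185.60.248.149:
  185.32.0.0/11 (185.32.0.0 - 185.63.255.255)
  185.48.0.0/12 (185.48.0.0 - 185.63.255.255)
  185.60.128.0/17 (185.60.128.0 - 185.60.255.255)
  185.60.224.0/19 (185.60.224.0 - 185.60.255.255)
Most specific is 185.60.224.0/19.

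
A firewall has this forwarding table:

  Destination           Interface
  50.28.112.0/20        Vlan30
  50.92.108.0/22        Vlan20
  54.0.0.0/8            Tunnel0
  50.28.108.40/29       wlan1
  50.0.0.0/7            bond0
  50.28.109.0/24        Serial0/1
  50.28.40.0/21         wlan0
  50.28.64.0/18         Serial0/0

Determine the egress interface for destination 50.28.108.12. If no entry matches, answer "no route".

Serial0/0

Routes whose prefix contains 50.28.108.12:
  50.0.0.0/7 (50.0.0.0 - 51.255.255.255) -> bond0
  50.28.64.0/18 (50.28.64.0 - 50.28.127.255) -> Serial0/0
More-specific entries that do NOT match:
  50.28.108.40/29 (50.28.108.40 - 50.28.108.47) does not contain 50.28.108.12
  50.28.109.0/24 (50.28.109.0 - 50.28.109.255) does not contain 50.28.108.12
  50.92.108.0/22 (50.92.108.0 - 50.92.111.255) does not contain 50.28.108.12
  50.28.40.0/21 (50.28.40.0 - 50.28.47.255) does not contain 50.28.108.12
  50.28.112.0/20 (50.28.112.0 - 50.28.127.255) does not contain 50.28.108.12
Longest matching prefix is /18 -> interface Serial0/0.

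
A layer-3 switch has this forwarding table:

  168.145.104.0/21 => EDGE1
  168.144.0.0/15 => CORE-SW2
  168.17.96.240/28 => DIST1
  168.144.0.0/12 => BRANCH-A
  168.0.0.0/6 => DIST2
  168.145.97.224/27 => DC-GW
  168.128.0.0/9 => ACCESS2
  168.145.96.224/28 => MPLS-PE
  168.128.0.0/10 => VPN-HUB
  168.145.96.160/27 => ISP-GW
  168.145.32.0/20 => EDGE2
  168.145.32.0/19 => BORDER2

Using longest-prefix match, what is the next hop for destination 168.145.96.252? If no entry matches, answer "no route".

Routes whose prefix contains 168.145.96.252:
  168.0.0.0/6 (168.0.0.0 - 171.255.255.255) -> DIST2
  168.128.0.0/9 (168.128.0.0 - 168.255.255.255) -> ACCESS2
  168.128.0.0/10 (168.128.0.0 - 168.191.255.255) -> VPN-HUB
  168.144.0.0/12 (168.144.0.0 - 168.159.255.255) -> BRANCH-A
  168.144.0.0/15 (168.144.0.0 - 168.145.255.255) -> CORE-SW2
More-specific entries that do NOT match:
  168.17.96.240/28 (168.17.96.240 - 168.17.96.255) does not contain 168.145.96.252
  168.145.96.224/28 (168.145.96.224 - 168.145.96.239) does not contain 168.145.96.252
  168.145.97.224/27 (168.145.97.224 - 168.145.97.255) does not contain 168.145.96.252
  168.145.96.160/27 (168.145.96.160 - 168.145.96.191) does not contain 168.145.96.252
  168.145.104.0/21 (168.145.104.0 - 168.145.111.255) does not contain 168.145.96.252
  168.145.32.0/20 (168.145.32.0 - 168.145.47.255) does not contain 168.145.96.252
  168.145.32.0/19 (168.145.32.0 - 168.145.63.255) does not contain 168.145.96.252
Longest matching prefix is /15 -> next hop CORE-SW2.

CORE-SW2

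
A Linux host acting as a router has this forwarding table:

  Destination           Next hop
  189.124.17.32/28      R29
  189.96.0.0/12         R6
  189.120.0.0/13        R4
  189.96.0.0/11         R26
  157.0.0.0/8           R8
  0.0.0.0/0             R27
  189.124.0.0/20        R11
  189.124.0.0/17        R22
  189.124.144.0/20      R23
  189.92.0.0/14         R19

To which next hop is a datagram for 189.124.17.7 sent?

Routes whose prefix contains 189.124.17.7:
  0.0.0.0/0 (default, matches everything) -> R27
  189.96.0.0/11 (189.96.0.0 - 189.127.255.255) -> R26
  189.120.0.0/13 (189.120.0.0 - 189.127.255.255) -> R4
  189.124.0.0/17 (189.124.0.0 - 189.124.127.255) -> R22
More-specific entries that do NOT match:
  189.124.17.32/28 (189.124.17.32 - 189.124.17.47) does not contain 189.124.17.7
  189.124.0.0/20 (189.124.0.0 - 189.124.15.255) does not contain 189.124.17.7
  189.124.144.0/20 (189.124.144.0 - 189.124.159.255) does not contain 189.124.17.7
Longest matching prefix is /17 -> next hop R22.

R22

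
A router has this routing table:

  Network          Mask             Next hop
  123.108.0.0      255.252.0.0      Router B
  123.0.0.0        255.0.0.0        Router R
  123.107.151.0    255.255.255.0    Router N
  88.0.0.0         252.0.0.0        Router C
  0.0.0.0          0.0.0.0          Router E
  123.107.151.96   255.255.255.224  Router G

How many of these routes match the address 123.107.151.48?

Prefixes containing 123.107.151.48:
  0.0.0.0/0 (default, matches everything)
  123.0.0.0/8 (123.0.0.0 - 123.255.255.255)
  123.107.151.0/24 (123.107.151.0 - 123.107.151.255)
Total matching entries: 3.

3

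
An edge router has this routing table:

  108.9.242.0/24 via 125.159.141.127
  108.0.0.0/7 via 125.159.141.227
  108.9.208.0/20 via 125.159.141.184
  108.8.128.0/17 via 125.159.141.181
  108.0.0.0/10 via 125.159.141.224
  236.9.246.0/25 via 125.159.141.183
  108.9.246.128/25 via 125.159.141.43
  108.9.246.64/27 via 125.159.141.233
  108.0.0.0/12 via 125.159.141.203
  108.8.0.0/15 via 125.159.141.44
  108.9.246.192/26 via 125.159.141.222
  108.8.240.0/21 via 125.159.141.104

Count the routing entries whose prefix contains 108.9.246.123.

4

Prefixes containing 108.9.246.123:
  108.0.0.0/7 (108.0.0.0 - 109.255.255.255)
  108.0.0.0/10 (108.0.0.0 - 108.63.255.255)
  108.0.0.0/12 (108.0.0.0 - 108.15.255.255)
  108.8.0.0/15 (108.8.0.0 - 108.9.255.255)
Total matching entries: 4.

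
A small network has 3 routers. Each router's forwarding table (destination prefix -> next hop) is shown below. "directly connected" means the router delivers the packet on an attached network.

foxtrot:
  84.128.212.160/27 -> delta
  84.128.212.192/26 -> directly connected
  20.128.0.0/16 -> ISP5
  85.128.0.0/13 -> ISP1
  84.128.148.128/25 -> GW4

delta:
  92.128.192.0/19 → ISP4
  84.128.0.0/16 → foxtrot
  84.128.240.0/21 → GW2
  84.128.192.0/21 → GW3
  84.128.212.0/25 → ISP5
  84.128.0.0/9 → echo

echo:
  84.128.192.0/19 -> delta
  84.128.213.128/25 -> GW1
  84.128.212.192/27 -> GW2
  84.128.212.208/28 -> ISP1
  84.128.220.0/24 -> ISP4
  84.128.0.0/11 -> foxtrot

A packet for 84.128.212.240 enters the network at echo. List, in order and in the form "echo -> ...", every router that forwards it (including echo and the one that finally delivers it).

echo -> delta -> foxtrot

At echo: longest match for 84.128.212.240 is 84.128.192.0/19 -> delta
At delta: longest match for 84.128.212.240 is 84.128.0.0/16 -> foxtrot
At foxtrot: longest match for 84.128.212.240 is 84.128.212.192/26 -> directly connected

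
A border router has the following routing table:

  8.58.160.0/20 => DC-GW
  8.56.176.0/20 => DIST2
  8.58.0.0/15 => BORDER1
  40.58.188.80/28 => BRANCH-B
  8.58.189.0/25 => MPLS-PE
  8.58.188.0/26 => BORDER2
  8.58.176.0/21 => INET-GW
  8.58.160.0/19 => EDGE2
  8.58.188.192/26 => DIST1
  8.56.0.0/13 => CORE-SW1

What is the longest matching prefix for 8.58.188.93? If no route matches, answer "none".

Entries matching 8.58.188.93:
  8.56.0.0/13 (8.56.0.0 - 8.63.255.255)
  8.58.0.0/15 (8.58.0.0 - 8.59.255.255)
  8.58.160.0/19 (8.58.160.0 - 8.58.191.255)
Most specific is 8.58.160.0/19.

8.58.160.0/19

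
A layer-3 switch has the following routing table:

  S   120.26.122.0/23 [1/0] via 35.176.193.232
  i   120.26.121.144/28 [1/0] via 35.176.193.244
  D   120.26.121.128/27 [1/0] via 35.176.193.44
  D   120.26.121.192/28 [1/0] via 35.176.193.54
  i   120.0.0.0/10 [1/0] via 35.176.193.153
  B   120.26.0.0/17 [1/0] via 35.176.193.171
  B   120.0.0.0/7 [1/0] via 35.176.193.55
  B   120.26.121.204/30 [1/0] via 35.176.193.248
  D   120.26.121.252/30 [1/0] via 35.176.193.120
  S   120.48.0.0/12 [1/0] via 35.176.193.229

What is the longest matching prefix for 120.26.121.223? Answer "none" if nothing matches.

Entries matching 120.26.121.223:
  120.0.0.0/7 (120.0.0.0 - 121.255.255.255)
  120.0.0.0/10 (120.0.0.0 - 120.63.255.255)
  120.26.0.0/17 (120.26.0.0 - 120.26.127.255)
Most specific is 120.26.0.0/17.

120.26.0.0/17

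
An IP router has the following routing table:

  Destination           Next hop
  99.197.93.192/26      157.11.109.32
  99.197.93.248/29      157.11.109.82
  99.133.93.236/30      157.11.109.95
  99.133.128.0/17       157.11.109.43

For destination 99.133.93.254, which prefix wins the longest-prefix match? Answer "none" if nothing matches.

99.133.93.254 is outside every listed prefix and there is no default route.

none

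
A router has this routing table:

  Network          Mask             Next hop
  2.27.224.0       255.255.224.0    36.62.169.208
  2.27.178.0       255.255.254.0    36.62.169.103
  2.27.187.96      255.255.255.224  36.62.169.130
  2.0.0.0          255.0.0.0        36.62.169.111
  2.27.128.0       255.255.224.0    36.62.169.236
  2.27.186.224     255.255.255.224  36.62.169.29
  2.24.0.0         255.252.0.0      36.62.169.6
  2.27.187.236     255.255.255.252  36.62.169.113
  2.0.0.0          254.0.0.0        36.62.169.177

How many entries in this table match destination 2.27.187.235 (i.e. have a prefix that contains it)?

3

Prefixes containing 2.27.187.235:
  2.0.0.0/7 (2.0.0.0 - 3.255.255.255)
  2.0.0.0/8 (2.0.0.0 - 2.255.255.255)
  2.24.0.0/14 (2.24.0.0 - 2.27.255.255)
Total matching entries: 3.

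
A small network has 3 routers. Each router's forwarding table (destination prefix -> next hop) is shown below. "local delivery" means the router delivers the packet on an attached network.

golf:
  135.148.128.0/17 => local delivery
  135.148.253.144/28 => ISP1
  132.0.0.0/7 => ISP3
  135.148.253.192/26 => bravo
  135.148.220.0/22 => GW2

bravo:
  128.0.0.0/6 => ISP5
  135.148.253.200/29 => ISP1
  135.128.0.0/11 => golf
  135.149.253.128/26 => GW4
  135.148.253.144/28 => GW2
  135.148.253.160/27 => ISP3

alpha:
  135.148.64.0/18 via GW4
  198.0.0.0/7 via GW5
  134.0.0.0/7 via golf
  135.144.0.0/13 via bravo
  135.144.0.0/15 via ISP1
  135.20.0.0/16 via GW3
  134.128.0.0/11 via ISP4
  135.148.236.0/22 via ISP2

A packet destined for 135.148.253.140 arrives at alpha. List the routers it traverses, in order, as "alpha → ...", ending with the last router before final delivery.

At alpha: longest match for 135.148.253.140 is 135.144.0.0/13 -> bravo
At bravo: longest match for 135.148.253.140 is 135.128.0.0/11 -> golf
At golf: longest match for 135.148.253.140 is 135.148.128.0/17 -> local delivery

alpha → bravo → golf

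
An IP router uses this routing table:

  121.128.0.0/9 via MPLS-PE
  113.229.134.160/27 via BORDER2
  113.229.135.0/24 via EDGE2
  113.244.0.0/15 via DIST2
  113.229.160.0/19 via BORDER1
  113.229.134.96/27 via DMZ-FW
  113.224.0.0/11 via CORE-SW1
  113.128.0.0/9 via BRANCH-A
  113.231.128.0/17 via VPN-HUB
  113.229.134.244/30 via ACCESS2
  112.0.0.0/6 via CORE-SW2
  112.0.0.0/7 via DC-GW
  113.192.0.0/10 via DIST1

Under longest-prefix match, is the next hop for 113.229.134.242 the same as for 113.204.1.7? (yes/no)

113.229.134.242: longest match 113.224.0.0/11 -> CORE-SW1
113.204.1.7: longest match 113.192.0.0/10 -> DIST1

no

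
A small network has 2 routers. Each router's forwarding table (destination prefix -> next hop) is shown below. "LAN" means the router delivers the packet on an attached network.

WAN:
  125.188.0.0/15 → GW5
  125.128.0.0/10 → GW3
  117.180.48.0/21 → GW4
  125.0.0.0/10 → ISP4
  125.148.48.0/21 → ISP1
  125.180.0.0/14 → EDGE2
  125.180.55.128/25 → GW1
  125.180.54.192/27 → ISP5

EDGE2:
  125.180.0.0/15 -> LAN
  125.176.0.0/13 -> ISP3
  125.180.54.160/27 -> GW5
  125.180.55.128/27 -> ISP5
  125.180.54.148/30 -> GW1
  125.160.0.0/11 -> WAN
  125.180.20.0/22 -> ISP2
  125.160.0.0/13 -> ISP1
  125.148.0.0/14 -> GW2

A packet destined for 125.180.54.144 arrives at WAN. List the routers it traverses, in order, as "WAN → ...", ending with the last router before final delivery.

At WAN: longest match for 125.180.54.144 is 125.180.0.0/14 -> EDGE2
At EDGE2: longest match for 125.180.54.144 is 125.180.0.0/15 -> LAN

WAN → EDGE2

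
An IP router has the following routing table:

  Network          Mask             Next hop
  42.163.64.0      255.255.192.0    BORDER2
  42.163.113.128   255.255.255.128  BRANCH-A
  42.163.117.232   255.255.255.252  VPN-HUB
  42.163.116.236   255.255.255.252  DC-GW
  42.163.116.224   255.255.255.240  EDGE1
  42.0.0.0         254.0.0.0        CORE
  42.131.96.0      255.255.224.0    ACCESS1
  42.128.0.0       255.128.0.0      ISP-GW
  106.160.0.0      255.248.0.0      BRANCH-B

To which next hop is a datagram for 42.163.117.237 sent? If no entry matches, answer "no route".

BORDER2

Routes whose prefix contains 42.163.117.237:
  42.0.0.0/7 (42.0.0.0 - 43.255.255.255) -> CORE
  42.128.0.0/9 (42.128.0.0 - 42.255.255.255) -> ISP-GW
  42.163.64.0/18 (42.163.64.0 - 42.163.127.255) -> BORDER2
More-specific entries that do NOT match:
  42.163.117.232/30 (42.163.117.232 - 42.163.117.235) does not contain 42.163.117.237
  42.163.116.236/30 (42.163.116.236 - 42.163.116.239) does not contain 42.163.117.237
  42.163.116.224/28 (42.163.116.224 - 42.163.116.239) does not contain 42.163.117.237
  42.163.113.128/25 (42.163.113.128 - 42.163.113.255) does not contain 42.163.117.237
  42.131.96.0/19 (42.131.96.0 - 42.131.127.255) does not contain 42.163.117.237
Longest matching prefix is /18 -> next hop BORDER2.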